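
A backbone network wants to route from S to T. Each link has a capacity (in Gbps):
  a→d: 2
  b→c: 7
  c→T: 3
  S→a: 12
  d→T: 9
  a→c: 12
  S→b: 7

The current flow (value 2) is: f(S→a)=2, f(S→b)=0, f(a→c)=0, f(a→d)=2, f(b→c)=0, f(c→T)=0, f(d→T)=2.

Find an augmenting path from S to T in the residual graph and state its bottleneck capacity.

Residual along S→a→c→T: S→a: 10, a→c: 12, c→T: 3.
Bottleneck = min = 3.

S→a→c→T, bottleneck 3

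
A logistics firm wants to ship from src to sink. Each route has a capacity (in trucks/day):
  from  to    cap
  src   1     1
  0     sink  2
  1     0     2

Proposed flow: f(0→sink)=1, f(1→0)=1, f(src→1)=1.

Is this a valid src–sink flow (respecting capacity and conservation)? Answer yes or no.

Every edge has 0 ≤ f(e) ≤ cap(e).
At each intermediate node, inflow equals outflow.

Yes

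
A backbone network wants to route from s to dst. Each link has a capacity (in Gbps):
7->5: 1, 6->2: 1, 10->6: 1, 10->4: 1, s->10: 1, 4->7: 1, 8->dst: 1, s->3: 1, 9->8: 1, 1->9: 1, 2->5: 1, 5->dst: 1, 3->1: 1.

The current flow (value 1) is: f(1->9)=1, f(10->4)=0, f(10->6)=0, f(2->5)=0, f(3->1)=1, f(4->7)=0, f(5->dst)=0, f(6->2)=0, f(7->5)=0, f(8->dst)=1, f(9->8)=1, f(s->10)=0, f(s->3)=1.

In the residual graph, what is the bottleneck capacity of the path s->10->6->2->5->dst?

1

Residual capacities along the path: s->10: 1, 10->6: 1, 6->2: 1, 2->5: 1, 5->dst: 1.
Minimum is 1.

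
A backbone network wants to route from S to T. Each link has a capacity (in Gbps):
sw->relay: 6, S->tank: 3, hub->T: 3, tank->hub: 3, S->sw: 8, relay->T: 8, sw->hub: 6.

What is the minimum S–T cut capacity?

9

Max flow = 9 (via 3 augmenting paths).
In the residual at optimum, the set reachable from S is {S, hub, sw, tank}.
Cut edges: sw->relay (cap 6), hub->T (cap 3). Sum = 9.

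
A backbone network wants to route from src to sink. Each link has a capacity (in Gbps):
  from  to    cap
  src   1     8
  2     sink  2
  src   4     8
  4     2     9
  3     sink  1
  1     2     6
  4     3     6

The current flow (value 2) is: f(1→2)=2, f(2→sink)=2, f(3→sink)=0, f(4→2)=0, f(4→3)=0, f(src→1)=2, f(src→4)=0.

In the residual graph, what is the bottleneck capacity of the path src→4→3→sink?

Residual capacities along the path: src→4: 8, 4→3: 6, 3→sink: 1.
Minimum is 1.

1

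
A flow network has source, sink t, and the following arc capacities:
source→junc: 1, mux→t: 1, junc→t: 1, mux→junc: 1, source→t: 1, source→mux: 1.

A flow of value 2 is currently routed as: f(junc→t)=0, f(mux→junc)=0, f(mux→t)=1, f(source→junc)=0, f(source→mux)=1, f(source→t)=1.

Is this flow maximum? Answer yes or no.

No

Residual path source→junc→t has bottleneck 1 > 0.
Pushing 1 along it raises the flow to 3, so the given flow is not maximum.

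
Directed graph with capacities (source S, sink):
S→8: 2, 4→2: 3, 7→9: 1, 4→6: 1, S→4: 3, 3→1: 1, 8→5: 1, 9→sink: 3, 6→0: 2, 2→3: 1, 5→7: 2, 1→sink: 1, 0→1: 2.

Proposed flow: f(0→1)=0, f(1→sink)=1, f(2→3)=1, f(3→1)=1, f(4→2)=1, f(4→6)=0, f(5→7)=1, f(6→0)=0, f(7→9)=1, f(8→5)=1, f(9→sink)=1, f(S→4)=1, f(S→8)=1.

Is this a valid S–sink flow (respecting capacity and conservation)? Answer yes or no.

Every edge has 0 ≤ f(e) ≤ cap(e).
At each intermediate node, inflow equals outflow.

Yes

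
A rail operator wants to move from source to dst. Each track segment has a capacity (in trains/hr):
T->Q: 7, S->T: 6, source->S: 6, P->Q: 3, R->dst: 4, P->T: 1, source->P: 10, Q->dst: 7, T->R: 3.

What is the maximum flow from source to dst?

Augment source->P->Q->dst: bottleneck 3. Total 3.
Augment source->S->T->Q->dst: bottleneck 4. Total 7.
Augment source->S->T->R->dst: bottleneck 2. Total 9.
Augment source->P->T->R->dst: bottleneck 1. Total 10.
No augmenting path remains in the residual graph.

10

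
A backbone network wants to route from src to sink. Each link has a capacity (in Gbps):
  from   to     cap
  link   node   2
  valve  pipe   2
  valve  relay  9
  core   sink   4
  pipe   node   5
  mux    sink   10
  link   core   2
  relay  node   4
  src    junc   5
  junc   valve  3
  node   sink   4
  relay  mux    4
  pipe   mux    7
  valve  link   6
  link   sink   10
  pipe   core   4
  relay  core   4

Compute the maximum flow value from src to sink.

3

Augment src→junc→valve→link→sink: bottleneck 3. Total 3.
No augmenting path remains in the residual graph.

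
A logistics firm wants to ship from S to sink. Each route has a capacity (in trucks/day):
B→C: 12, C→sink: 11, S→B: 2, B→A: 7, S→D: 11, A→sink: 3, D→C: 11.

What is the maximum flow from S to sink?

Augment S→B→A→sink: bottleneck 2. Total 2.
Augment S→D→C→sink: bottleneck 11. Total 13.
No augmenting path remains in the residual graph.

13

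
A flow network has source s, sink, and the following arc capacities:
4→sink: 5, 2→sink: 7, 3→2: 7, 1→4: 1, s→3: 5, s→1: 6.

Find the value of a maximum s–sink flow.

Augment s→3→2→sink: bottleneck 5. Total 5.
Augment s→1→4→sink: bottleneck 1. Total 6.
No augmenting path remains in the residual graph.

6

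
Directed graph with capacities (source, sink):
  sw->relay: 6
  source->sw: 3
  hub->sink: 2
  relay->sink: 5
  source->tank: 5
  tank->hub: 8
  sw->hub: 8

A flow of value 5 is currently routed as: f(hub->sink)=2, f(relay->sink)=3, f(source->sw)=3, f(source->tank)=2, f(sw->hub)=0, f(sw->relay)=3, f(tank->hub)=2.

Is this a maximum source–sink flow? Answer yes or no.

Residual reachable from source: {hub, source, tank}; sink is not reachable.
Saturated cut: source->sw, hub->sink with total capacity 5 = current flow value. Flow is maximum.

Yes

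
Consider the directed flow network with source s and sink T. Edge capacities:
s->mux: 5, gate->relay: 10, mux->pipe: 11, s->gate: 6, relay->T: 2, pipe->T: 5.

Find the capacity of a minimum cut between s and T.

7

Max flow = 7 (via 2 augmenting paths).
In the residual at optimum, the set reachable from s is {gate, relay, s}.
Cut edges: s->mux (cap 5), relay->T (cap 2). Sum = 7.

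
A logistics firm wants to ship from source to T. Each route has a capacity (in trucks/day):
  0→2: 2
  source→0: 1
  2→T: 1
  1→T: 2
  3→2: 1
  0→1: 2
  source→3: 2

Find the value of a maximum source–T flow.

Augment source→3→2→T: bottleneck 1. Total 1.
Augment source→0→1→T: bottleneck 1. Total 2.
No augmenting path remains in the residual graph.

2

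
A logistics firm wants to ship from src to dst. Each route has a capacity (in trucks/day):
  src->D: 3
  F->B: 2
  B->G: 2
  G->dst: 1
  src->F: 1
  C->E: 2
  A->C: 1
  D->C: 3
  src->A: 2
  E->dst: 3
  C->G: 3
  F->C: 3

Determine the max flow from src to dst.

3

Augment src->A->C->E->dst: bottleneck 1. Total 1.
Augment src->D->C->E->dst: bottleneck 1. Total 2.
Augment src->D->C->G->dst: bottleneck 1. Total 3.
No augmenting path remains in the residual graph.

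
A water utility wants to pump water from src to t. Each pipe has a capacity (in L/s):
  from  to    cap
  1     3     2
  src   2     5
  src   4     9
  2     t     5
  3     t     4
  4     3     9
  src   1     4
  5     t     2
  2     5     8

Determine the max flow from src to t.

9

Augment src->2->t: bottleneck 5. Total 5.
Augment src->4->3->t: bottleneck 4. Total 9.
No augmenting path remains in the residual graph.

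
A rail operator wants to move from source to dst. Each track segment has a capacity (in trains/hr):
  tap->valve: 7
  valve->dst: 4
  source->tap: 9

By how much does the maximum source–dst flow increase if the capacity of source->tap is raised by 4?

Original max flow = 4.
Edge source->tap does not cross the min cut (source side {source, tap, valve}), so extra capacity there cannot help.
New max flow = 4. Increase = 0.

0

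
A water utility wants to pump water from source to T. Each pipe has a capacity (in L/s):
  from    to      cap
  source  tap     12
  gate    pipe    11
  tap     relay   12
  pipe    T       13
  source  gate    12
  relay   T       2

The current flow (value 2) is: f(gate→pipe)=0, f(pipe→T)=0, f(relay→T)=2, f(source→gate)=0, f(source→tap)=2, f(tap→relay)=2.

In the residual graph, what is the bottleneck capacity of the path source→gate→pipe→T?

11

Residual capacities along the path: source→gate: 12, gate→pipe: 11, pipe→T: 13.
Minimum is 11.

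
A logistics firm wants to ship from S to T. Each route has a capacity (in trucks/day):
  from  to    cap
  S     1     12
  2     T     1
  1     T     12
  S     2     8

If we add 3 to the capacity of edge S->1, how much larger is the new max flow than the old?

0

Original max flow = 13.
Even with extra capacity on S->1, another cut of capacity 13 remains binding.
New max flow = 13. Increase = 0.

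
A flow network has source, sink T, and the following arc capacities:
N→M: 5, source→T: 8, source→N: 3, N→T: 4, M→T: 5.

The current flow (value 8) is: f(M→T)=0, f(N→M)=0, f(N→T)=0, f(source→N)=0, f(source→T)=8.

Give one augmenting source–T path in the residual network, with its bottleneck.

Residual along source→N→T: source→N: 3, N→T: 4.
Bottleneck = min = 3.

source→N→T, bottleneck 3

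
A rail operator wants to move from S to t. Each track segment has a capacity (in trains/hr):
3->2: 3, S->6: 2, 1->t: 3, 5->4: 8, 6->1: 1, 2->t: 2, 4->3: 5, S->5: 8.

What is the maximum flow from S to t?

Augment S->6->1->t: bottleneck 1. Total 1.
Augment S->5->4->3->2->t: bottleneck 2. Total 3.
No augmenting path remains in the residual graph.

3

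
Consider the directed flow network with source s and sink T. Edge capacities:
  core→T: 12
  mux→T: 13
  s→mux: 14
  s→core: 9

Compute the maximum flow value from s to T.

Augment s→core→T: bottleneck 9. Total 9.
Augment s→mux→T: bottleneck 13. Total 22.
No augmenting path remains in the residual graph.

22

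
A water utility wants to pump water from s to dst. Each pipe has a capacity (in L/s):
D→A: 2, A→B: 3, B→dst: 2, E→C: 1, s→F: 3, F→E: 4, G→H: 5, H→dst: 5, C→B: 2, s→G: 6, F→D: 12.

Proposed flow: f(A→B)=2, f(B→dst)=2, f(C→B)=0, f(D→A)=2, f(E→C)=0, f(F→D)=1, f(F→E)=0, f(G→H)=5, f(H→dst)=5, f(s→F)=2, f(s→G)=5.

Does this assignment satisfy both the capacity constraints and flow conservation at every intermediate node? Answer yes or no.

No

Conservation fails at D: inflow 1 ≠ outflow 2.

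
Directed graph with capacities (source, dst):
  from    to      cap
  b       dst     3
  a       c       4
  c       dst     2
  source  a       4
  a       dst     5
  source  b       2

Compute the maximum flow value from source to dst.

Augment source->a->dst: bottleneck 4. Total 4.
Augment source->b->dst: bottleneck 2. Total 6.
No augmenting path remains in the residual graph.

6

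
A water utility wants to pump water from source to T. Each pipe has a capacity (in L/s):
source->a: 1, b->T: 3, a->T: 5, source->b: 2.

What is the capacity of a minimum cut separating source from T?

3

Max flow = 3 (via 2 augmenting paths).
In the residual at optimum, the set reachable from source is {source}.
Cut edges: source->b (cap 2), source->a (cap 1). Sum = 3.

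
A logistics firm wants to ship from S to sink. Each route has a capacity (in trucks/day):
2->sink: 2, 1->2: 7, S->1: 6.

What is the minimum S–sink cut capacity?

2

Max flow = 2 (via 1 augmenting path).
In the residual at optimum, the set reachable from S is {1, 2, S}.
Cut edges: 2->sink (cap 2). Sum = 2.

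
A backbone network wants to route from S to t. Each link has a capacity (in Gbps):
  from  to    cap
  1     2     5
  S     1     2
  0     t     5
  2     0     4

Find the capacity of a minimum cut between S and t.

Max flow = 2 (via 1 augmenting path).
In the residual at optimum, the set reachable from S is {S}.
Cut edges: S->1 (cap 2). Sum = 2.

2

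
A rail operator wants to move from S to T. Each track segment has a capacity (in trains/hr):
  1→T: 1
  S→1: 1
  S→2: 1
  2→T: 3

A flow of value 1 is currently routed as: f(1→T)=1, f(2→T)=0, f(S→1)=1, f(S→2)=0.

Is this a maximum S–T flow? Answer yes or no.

Residual path S→2→T has bottleneck 1 > 0.
Pushing 1 along it raises the flow to 2, so the given flow is not maximum.

No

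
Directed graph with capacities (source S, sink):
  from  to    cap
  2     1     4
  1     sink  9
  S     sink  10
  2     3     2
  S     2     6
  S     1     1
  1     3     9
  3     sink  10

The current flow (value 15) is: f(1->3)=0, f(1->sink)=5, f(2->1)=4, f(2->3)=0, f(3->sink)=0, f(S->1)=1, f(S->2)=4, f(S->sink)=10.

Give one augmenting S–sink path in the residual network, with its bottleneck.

S->2->3->sink, bottleneck 2

Residual along S->2->3->sink: S->2: 2, 2->3: 2, 3->sink: 10.
Bottleneck = min = 2.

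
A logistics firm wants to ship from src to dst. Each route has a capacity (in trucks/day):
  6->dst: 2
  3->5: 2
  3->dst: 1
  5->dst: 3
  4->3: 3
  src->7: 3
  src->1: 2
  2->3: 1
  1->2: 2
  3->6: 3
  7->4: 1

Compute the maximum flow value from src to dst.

2

Augment src->7->4->3->dst: bottleneck 1. Total 1.
Augment src->1->2->3->6->dst: bottleneck 1. Total 2.
No augmenting path remains in the residual graph.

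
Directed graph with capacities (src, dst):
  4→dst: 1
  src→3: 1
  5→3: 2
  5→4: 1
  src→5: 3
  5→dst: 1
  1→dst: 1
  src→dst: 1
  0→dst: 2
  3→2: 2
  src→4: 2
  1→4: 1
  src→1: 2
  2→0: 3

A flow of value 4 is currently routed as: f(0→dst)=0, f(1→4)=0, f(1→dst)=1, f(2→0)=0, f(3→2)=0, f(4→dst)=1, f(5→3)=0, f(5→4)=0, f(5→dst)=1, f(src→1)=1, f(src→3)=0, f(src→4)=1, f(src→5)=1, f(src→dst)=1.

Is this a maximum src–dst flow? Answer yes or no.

No

Residual path src→3→2→0→dst has bottleneck 1 > 0.
Pushing 1 along it raises the flow to 5, so the given flow is not maximum.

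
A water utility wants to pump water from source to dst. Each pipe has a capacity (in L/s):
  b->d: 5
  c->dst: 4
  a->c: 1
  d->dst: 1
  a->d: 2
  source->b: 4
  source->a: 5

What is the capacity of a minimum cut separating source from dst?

2

Max flow = 2 (via 2 augmenting paths).
In the residual at optimum, the set reachable from source is {a, b, d, source}.
Cut edges: a->c (cap 1), d->dst (cap 1). Sum = 2.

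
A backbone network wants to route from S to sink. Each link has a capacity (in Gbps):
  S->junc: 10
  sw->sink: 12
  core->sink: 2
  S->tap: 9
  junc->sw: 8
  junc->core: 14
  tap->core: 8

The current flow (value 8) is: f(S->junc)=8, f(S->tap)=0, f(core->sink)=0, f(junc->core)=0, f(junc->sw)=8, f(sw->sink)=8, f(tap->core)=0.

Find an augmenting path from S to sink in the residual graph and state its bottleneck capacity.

S->junc->core->sink, bottleneck 2

Residual along S->junc->core->sink: S->junc: 2, junc->core: 14, core->sink: 2.
Bottleneck = min = 2.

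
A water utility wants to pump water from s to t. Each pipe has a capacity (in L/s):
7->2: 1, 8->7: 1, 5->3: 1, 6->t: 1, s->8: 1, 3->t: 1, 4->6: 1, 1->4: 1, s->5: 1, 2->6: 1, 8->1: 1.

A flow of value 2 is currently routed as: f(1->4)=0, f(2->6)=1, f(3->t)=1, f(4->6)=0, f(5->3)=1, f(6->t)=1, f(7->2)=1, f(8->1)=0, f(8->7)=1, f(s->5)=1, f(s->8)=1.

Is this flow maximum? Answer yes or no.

Residual reachable from s: {s}; t is not reachable.
Saturated cut: s->8, s->5 with total capacity 2 = current flow value. Flow is maximum.

Yes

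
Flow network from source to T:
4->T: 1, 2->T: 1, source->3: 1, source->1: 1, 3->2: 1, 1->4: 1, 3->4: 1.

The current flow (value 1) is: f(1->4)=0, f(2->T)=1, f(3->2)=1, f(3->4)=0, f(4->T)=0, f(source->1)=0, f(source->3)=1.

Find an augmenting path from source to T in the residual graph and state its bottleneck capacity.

Residual along source->1->4->T: source->1: 1, 1->4: 1, 4->T: 1.
Bottleneck = min = 1.

source->1->4->T, bottleneck 1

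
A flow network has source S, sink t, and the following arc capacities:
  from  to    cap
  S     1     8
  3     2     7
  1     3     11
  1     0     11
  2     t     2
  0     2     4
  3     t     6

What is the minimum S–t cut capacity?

8

Max flow = 8 (via 2 augmenting paths).
In the residual at optimum, the set reachable from S is {S}.
Cut edges: S->1 (cap 8). Sum = 8.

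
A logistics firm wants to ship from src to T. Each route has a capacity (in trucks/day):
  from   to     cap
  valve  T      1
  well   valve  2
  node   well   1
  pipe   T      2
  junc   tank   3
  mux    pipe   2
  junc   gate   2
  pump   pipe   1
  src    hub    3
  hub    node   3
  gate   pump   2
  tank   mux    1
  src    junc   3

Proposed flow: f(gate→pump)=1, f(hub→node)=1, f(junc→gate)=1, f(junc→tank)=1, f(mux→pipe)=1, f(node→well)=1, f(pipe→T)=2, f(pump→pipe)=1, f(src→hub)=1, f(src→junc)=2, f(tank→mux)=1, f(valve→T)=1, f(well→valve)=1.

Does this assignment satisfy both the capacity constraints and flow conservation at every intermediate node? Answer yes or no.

Every edge has 0 ≤ f(e) ≤ cap(e).
At each intermediate node, inflow equals outflow.

Yes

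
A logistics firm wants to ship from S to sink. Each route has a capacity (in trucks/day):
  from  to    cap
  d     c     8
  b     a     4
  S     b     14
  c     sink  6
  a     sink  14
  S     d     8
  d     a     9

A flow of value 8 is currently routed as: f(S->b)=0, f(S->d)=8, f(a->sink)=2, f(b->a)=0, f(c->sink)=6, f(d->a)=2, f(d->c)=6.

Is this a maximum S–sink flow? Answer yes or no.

Residual path S->b->a->sink has bottleneck 4 > 0.
Pushing 4 along it raises the flow to 12, so the given flow is not maximum.

No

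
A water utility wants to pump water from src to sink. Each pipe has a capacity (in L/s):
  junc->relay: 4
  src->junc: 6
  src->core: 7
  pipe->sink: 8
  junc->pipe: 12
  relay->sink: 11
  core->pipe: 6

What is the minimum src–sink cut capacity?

Max flow = 12 (via 3 augmenting paths).
In the residual at optimum, the set reachable from src is {core, src}.
Cut edges: src->junc (cap 6), core->pipe (cap 6). Sum = 12.

12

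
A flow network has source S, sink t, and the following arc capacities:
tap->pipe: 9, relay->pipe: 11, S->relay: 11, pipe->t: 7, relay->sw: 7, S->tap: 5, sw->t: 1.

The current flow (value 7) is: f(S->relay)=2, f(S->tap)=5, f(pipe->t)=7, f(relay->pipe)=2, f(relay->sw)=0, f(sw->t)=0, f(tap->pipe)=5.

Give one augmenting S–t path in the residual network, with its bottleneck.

S->relay->sw->t, bottleneck 1

Residual along S->relay->sw->t: S->relay: 9, relay->sw: 7, sw->t: 1.
Bottleneck = min = 1.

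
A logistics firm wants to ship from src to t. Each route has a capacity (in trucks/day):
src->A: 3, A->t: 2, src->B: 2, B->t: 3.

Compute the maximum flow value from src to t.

4

Augment src->A->t: bottleneck 2. Total 2.
Augment src->B->t: bottleneck 2. Total 4.
No augmenting path remains in the residual graph.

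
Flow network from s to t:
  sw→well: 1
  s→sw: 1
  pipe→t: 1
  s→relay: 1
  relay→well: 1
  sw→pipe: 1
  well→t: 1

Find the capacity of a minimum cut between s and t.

Max flow = 2 (via 2 augmenting paths).
In the residual at optimum, the set reachable from s is {s}.
Cut edges: s→relay (cap 1), s→sw (cap 1). Sum = 2.

2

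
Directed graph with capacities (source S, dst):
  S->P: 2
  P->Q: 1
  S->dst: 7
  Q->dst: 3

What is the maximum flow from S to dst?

8

Augment S->dst: bottleneck 7. Total 7.
Augment S->P->Q->dst: bottleneck 1. Total 8.
No augmenting path remains in the residual graph.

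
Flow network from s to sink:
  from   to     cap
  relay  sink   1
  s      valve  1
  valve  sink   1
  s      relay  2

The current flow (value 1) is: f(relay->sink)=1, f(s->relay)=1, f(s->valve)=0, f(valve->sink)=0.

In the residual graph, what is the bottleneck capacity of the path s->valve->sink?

Residual capacities along the path: s->valve: 1, valve->sink: 1.
Minimum is 1.

1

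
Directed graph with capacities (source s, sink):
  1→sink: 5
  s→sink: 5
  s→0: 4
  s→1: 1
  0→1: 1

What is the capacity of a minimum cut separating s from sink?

Max flow = 7 (via 3 augmenting paths).
In the residual at optimum, the set reachable from s is {0, s}.
Cut edges: s→1 (cap 1), s→sink (cap 5), 0→1 (cap 1). Sum = 7.

7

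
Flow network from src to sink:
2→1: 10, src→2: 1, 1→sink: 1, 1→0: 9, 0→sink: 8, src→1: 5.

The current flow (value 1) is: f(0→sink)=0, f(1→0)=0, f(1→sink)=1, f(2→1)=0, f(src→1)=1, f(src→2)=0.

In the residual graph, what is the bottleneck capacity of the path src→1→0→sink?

4

Residual capacities along the path: src→1: 4, 1→0: 9, 0→sink: 8.
Minimum is 4.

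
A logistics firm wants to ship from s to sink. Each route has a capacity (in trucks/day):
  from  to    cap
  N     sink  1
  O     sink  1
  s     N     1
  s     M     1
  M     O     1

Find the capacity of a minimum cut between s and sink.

2

Max flow = 2 (via 2 augmenting paths).
In the residual at optimum, the set reachable from s is {s}.
Cut edges: s→M (cap 1), s→N (cap 1). Sum = 2.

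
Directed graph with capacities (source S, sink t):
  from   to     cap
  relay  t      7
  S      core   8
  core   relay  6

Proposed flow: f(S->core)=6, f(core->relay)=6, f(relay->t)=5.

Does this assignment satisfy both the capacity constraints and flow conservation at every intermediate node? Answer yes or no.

No

Conservation fails at relay: inflow 6 ≠ outflow 5.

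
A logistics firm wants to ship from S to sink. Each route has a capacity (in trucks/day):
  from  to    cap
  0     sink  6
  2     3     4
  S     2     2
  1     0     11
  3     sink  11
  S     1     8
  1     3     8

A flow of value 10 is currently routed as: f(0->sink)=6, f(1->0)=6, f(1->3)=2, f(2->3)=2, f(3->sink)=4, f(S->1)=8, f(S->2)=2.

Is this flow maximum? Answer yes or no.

Residual reachable from S: {S}; sink is not reachable.
Saturated cut: S->1, S->2 with total capacity 10 = current flow value. Flow is maximum.

Yes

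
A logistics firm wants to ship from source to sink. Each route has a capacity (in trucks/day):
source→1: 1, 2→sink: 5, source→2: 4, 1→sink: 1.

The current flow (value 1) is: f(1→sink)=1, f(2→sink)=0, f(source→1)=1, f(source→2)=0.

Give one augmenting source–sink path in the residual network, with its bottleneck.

source→2→sink, bottleneck 4

Residual along source→2→sink: source→2: 4, 2→sink: 5.
Bottleneck = min = 4.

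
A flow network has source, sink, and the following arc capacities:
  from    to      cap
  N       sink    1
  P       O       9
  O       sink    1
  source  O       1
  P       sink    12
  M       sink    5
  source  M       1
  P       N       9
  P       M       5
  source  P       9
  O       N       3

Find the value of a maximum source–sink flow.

Augment source→P→sink: bottleneck 9. Total 9.
Augment source→O→sink: bottleneck 1. Total 10.
Augment source→M→sink: bottleneck 1. Total 11.
No augmenting path remains in the residual graph.

11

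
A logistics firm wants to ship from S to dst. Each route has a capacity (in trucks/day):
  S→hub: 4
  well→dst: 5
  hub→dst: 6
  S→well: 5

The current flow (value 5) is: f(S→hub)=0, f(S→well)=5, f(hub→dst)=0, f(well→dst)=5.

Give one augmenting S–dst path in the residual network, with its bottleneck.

Residual along S→hub→dst: S→hub: 4, hub→dst: 6.
Bottleneck = min = 4.

S→hub→dst, bottleneck 4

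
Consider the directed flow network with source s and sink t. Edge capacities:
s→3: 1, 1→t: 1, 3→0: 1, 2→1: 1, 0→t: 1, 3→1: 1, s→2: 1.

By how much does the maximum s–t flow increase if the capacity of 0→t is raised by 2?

0

Original max flow = 2.
Edge 0→t does not cross the min cut (source side {s}), so extra capacity there cannot help.
New max flow = 2. Increase = 0.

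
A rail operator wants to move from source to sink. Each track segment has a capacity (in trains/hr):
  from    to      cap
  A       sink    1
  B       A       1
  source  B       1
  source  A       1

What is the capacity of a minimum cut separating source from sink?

Max flow = 1 (via 1 augmenting path).
In the residual at optimum, the set reachable from source is {A, B, source}.
Cut edges: A->sink (cap 1). Sum = 1.

1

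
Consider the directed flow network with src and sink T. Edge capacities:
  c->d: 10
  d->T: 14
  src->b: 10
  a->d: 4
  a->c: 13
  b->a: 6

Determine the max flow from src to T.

6

Augment src->b->a->d->T: bottleneck 4. Total 4.
Augment src->b->a->c->d->T: bottleneck 2. Total 6.
No augmenting path remains in the residual graph.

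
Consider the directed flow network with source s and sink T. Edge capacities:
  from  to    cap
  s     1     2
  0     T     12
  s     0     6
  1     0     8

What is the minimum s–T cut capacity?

Max flow = 8 (via 2 augmenting paths).
In the residual at optimum, the set reachable from s is {s}.
Cut edges: s->1 (cap 2), s->0 (cap 6). Sum = 8.

8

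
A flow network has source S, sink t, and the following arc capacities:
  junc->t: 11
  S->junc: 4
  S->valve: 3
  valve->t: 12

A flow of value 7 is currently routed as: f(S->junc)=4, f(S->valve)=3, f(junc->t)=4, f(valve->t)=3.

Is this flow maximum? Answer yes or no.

Residual reachable from S: {S}; t is not reachable.
Saturated cut: S->valve, S->junc with total capacity 7 = current flow value. Flow is maximum.

Yes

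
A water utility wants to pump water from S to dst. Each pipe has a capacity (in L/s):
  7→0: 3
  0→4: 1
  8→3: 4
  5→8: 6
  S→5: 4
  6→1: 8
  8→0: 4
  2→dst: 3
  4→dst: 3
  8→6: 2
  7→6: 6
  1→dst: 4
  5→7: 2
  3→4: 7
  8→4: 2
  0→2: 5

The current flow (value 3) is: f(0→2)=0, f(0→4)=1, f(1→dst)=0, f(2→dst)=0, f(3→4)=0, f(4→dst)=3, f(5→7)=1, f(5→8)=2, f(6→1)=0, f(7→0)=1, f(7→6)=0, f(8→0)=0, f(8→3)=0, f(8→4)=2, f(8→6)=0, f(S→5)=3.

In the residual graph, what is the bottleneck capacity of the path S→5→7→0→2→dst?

Residual capacities along the path: S→5: 1, 5→7: 1, 7→0: 2, 0→2: 5, 2→dst: 3.
Minimum is 1.

1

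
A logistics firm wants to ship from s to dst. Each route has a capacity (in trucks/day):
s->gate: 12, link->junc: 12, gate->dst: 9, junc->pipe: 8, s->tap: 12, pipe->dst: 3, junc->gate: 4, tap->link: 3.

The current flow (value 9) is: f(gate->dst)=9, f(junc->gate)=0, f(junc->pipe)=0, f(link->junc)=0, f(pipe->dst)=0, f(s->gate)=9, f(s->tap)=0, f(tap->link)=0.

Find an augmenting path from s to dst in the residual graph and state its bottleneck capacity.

Residual along s->tap->link->junc->pipe->dst: s->tap: 12, tap->link: 3, link->junc: 12, junc->pipe: 8, pipe->dst: 3.
Bottleneck = min = 3.

s->tap->link->junc->pipe->dst, bottleneck 3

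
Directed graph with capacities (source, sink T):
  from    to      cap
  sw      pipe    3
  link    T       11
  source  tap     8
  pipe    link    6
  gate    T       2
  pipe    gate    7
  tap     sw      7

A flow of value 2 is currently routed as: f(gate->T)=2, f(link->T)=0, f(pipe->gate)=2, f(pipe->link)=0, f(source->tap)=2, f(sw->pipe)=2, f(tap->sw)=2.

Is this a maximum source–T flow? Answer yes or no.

No

Residual path source->tap->sw->pipe->link->T has bottleneck 1 > 0.
Pushing 1 along it raises the flow to 3, so the given flow is not maximum.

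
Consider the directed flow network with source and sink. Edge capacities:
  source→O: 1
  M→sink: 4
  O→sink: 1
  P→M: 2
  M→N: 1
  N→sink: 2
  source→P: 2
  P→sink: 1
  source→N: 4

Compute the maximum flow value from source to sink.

Augment source→P→sink: bottleneck 1. Total 1.
Augment source→N→sink: bottleneck 2. Total 3.
Augment source→O→sink: bottleneck 1. Total 4.
Augment source→P→M→sink: bottleneck 1. Total 5.
No augmenting path remains in the residual graph.

5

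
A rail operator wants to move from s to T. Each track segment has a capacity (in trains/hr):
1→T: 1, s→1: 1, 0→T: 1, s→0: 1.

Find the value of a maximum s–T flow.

Augment s→1→T: bottleneck 1. Total 1.
Augment s→0→T: bottleneck 1. Total 2.
No augmenting path remains in the residual graph.

2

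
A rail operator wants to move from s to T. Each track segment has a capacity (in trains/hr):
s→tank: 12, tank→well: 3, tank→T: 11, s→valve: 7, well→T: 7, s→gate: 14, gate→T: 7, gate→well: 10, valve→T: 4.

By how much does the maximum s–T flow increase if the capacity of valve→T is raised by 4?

Original max flow = 29.
After raising cap(valve→T), augmenting paths through that edge carry 3 more units.
New max flow = 32. Increase = 3.

3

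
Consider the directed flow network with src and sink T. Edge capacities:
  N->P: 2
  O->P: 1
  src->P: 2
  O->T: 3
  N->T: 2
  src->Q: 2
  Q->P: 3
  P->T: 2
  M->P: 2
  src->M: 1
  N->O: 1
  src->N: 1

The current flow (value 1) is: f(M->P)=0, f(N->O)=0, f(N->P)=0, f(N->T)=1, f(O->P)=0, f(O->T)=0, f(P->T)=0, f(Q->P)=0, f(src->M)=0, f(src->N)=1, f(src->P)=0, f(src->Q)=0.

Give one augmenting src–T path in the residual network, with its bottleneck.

src->P->T, bottleneck 2

Residual along src->P->T: src->P: 2, P->T: 2.
Bottleneck = min = 2.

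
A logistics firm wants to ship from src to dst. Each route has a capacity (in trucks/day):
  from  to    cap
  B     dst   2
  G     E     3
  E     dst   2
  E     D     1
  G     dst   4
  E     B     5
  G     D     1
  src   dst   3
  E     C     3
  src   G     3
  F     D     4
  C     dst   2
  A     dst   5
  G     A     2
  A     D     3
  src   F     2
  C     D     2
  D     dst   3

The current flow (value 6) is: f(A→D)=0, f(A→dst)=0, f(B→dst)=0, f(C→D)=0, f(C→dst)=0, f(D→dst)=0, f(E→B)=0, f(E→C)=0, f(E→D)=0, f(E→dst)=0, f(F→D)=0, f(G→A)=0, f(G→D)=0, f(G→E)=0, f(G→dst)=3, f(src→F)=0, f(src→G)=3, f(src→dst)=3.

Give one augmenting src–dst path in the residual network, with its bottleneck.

Residual along src→F→D→dst: src→F: 2, F→D: 4, D→dst: 3.
Bottleneck = min = 2.

src→F→D→dst, bottleneck 2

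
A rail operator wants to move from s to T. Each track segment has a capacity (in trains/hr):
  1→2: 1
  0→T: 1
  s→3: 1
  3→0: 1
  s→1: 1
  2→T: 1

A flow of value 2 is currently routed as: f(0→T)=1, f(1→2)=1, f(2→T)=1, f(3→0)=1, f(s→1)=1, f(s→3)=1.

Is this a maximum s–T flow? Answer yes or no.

Residual reachable from s: {s}; T is not reachable.
Saturated cut: s→3, s→1 with total capacity 2 = current flow value. Flow is maximum.

Yes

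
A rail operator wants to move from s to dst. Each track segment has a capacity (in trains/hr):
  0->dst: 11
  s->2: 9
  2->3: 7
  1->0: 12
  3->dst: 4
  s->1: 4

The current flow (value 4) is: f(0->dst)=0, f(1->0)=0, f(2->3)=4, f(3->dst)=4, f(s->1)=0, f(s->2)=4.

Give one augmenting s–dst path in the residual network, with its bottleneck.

Residual along s->1->0->dst: s->1: 4, 1->0: 12, 0->dst: 11.
Bottleneck = min = 4.

s->1->0->dst, bottleneck 4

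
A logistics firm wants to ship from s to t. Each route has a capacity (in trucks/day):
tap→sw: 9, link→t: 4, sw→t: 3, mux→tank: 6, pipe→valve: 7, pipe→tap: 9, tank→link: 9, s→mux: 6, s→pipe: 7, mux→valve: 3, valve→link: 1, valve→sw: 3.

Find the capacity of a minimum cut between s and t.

7

Max flow = 7 (via 3 augmenting paths).
In the residual at optimum, the set reachable from s is {link, mux, pipe, s, sw, tank, tap, valve}.
Cut edges: link→t (cap 4), sw→t (cap 3). Sum = 7.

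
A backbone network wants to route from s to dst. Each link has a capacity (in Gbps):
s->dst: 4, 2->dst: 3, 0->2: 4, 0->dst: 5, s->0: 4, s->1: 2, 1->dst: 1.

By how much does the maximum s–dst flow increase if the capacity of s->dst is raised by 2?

2

Original max flow = 9.
After raising cap(s->dst), augmenting paths through that edge carry 2 more units.
New max flow = 11. Increase = 2.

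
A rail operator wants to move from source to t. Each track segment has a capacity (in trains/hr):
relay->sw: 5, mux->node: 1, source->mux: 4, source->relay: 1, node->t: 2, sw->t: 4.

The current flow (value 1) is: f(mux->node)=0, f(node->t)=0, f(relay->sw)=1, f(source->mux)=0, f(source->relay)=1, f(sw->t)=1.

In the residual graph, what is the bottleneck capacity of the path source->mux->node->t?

1

Residual capacities along the path: source->mux: 4, mux->node: 1, node->t: 2.
Minimum is 1.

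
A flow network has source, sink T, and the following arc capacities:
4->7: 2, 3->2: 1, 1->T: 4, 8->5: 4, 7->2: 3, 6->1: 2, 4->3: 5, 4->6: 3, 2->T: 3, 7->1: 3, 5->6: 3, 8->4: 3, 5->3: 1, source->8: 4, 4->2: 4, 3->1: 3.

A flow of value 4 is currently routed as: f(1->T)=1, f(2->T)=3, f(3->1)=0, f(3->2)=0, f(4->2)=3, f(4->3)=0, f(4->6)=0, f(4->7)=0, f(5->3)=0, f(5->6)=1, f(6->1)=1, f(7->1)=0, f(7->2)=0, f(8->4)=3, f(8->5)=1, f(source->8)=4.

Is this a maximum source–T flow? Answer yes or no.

Residual reachable from source: {source}; T is not reachable.
Saturated cut: source->8 with total capacity 4 = current flow value. Flow is maximum.

Yes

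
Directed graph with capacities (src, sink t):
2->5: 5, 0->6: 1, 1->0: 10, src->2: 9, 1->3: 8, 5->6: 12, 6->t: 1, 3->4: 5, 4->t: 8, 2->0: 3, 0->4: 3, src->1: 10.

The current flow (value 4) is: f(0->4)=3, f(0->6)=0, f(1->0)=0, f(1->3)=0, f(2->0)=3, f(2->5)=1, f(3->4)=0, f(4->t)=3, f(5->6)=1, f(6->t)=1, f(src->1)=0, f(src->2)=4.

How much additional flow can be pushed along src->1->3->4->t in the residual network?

Residual capacities along the path: src->1: 10, 1->3: 8, 3->4: 5, 4->t: 5.
Minimum is 5.

5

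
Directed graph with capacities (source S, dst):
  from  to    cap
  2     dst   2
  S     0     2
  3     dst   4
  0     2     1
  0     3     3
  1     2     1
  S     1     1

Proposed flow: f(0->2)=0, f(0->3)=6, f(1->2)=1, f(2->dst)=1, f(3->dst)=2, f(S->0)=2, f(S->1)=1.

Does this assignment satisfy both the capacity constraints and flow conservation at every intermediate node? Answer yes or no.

No

Capacity violated on 0->3: flow 6 > capacity 3.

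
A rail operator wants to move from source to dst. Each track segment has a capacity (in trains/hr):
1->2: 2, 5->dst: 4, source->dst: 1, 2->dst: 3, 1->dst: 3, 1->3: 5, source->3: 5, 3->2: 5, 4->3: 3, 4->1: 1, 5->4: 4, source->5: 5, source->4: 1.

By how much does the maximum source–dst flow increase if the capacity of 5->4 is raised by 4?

Original max flow = 9.
Edge 5->4 does not cross the min cut (source side {2, 3, 4, 5, source}), so extra capacity there cannot help.
New max flow = 9. Increase = 0.

0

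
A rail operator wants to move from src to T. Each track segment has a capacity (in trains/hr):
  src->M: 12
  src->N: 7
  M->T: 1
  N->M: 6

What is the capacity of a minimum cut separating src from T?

Max flow = 1 (via 1 augmenting path).
In the residual at optimum, the set reachable from src is {M, N, src}.
Cut edges: M->T (cap 1). Sum = 1.

1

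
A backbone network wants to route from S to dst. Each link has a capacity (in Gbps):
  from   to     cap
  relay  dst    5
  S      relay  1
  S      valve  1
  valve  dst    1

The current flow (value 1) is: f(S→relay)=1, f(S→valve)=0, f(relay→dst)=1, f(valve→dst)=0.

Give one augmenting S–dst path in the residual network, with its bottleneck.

S→valve→dst, bottleneck 1

Residual along S→valve→dst: S→valve: 1, valve→dst: 1.
Bottleneck = min = 1.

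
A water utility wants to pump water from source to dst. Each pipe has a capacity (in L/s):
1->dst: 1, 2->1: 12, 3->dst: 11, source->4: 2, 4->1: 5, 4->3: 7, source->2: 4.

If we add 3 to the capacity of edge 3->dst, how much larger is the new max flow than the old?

0

Original max flow = 3.
Edge 3->dst does not cross the min cut (source side {1, 2, source}), so extra capacity there cannot help.
New max flow = 3. Increase = 0.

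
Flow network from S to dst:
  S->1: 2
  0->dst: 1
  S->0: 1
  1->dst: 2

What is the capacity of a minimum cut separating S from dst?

Max flow = 3 (via 2 augmenting paths).
In the residual at optimum, the set reachable from S is {S}.
Cut edges: S->0 (cap 1), S->1 (cap 2). Sum = 3.

3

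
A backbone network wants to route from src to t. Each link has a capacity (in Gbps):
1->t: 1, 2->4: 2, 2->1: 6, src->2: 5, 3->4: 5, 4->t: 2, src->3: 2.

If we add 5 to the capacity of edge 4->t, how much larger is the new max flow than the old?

2

Original max flow = 3.
After raising cap(4->t), augmenting paths through that edge carry 2 more units.
New max flow = 5. Increase = 2.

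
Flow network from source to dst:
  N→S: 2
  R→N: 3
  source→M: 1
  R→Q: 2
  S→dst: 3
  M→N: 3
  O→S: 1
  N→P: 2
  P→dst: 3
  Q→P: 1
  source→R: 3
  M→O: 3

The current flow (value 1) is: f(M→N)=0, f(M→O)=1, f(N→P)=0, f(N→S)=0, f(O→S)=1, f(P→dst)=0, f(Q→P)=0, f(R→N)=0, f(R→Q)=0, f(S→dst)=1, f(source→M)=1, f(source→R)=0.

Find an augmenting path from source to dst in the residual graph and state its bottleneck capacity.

source→R→N→S→dst, bottleneck 2

Residual along source→R→N→S→dst: source→R: 3, R→N: 3, N→S: 2, S→dst: 2.
Bottleneck = min = 2.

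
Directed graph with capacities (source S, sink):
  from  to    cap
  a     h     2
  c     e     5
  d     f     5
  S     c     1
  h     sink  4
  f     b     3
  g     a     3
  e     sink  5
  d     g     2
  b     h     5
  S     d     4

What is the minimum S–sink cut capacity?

Max flow = 5 (via 3 augmenting paths).
In the residual at optimum, the set reachable from S is {S}.
Cut edges: S->c (cap 1), S->d (cap 4). Sum = 5.

5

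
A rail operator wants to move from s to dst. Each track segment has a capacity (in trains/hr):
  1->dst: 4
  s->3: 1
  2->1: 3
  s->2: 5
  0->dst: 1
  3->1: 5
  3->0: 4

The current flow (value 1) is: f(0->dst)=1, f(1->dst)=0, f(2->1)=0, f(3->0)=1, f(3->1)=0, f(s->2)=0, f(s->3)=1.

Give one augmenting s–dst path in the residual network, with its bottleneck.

s->2->1->dst, bottleneck 3

Residual along s->2->1->dst: s->2: 5, 2->1: 3, 1->dst: 4.
Bottleneck = min = 3.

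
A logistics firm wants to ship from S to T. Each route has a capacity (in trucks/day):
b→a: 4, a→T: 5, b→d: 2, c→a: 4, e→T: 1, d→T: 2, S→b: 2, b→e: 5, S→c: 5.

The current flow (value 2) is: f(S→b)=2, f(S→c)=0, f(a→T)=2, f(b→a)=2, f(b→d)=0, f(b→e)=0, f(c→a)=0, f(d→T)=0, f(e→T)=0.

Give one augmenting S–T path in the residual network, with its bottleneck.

S→c→a→T, bottleneck 3

Residual along S→c→a→T: S→c: 5, c→a: 4, a→T: 3.
Bottleneck = min = 3.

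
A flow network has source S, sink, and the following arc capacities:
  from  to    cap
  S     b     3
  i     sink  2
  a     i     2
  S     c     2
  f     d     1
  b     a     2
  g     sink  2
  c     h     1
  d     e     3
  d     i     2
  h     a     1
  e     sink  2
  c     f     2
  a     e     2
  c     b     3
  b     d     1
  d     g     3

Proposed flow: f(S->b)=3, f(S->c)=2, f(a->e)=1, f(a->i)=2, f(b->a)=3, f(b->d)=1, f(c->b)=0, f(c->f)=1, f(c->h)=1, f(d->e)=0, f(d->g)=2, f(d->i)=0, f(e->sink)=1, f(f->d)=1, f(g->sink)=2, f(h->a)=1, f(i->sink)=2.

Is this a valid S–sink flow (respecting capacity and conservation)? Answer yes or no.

Capacity violated on b->a: flow 3 > capacity 2.

No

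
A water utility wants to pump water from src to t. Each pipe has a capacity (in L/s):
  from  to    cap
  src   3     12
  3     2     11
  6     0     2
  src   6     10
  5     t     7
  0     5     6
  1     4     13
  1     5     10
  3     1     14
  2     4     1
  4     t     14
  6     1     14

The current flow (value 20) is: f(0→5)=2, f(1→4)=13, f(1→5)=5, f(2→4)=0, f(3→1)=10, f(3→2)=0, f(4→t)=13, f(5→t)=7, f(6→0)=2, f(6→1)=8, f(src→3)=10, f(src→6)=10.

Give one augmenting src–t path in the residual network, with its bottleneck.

Residual along src→3→2→4→t: src→3: 2, 3→2: 11, 2→4: 1, 4→t: 1.
Bottleneck = min = 1.

src→3→2→4→t, bottleneck 1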